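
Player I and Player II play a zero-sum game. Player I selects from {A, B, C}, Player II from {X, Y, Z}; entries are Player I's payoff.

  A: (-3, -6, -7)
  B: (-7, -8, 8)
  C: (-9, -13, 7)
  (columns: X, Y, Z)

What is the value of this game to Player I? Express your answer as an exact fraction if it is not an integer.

Row minima: A → -7, B → -8, C → -13; maximin = -7.
Column maxima: X → -3, Y → -6, Z → 8; minimax = -6.
-7 ≠ -6, so there is no saddle point; optimal play is mixed.
C is strictly dominated by B, so Player I never plays it.
X is strictly dominated by Y (it gives Player I strictly more in every row), so Player II never plays it.
On the remaining 2×2 (A, B vs Y, Z):
Let Player I play A with probability p. Expected payoff against Y: (-6)p + (-8)(1−p) = 2p − 8; against Z: (-7)p + 8(1−p) = −15p + 8.
Setting these equal: 2p − 8 = −15p + 8 ⇒ 17p = 16 ⇒ p = 16/17, and the value is (2)·(16/17) − 8 = -104/17.
For Player II: with q = P(Y), equating A's and B's payoffs gives q − 7 = −16q + 8 ⇒ q = 15/17.

-104/17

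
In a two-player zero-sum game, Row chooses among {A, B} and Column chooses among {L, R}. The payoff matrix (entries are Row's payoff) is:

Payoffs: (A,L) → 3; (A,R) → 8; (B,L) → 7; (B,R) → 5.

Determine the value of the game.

Row minima: A → 3, B → 5; maximin = 5.
Column maxima: L → 7, R → 8; minimax = 7.
5 ≠ 7, so there is no saddle point; optimal play is mixed.
Let Row play A with probability p. Expected payoff against L: 3p + 7(1−p) = −4p + 7; against R: 8p + 5(1−p) = 3p + 5.
Setting these equal: −4p + 7 = 3p + 5 ⇒ −7p = -2 ⇒ p = 2/7, and the value is (-4)·(2/7) + 7 = 41/7.
For Column: with q = P(L), equating A's and B's payoffs gives −5q + 8 = 2q + 5 ⇒ q = 3/7.

41/7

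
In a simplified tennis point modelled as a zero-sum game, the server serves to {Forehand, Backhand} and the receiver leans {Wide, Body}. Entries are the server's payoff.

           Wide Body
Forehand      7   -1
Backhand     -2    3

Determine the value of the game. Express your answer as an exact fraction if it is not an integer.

19/13

Row minima: Forehand → -1, Backhand → -2; maximin = -1.
Column maxima: Wide → 7, Body → 3; minimax = 3.
-1 ≠ 3, so there is no saddle point; optimal play is mixed.
Let the server play Forehand with probability p. Expected payoff against Wide: 7p + (-2)(1−p) = 9p − 2; against Body: (-1)p + 3(1−p) = −4p + 3.
Setting these equal: 9p − 2 = −4p + 3 ⇒ 13p = 5 ⇒ p = 5/13, and the value is (9)·(5/13) − 2 = 19/13.
For the receiver: with q = P(Wide), equating Forehand's and Backhand's payoffs gives 8q − 1 = −5q + 3 ⇒ q = 4/13.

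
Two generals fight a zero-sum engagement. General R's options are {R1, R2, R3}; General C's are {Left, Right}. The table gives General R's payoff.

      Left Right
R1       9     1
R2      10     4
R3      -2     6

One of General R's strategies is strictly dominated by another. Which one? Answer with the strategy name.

R2 gives a strictly higher payoff than R1 against every column: 10 > 9, 4 > 1.
So R1 is strictly dominated and General R never plays it.

R1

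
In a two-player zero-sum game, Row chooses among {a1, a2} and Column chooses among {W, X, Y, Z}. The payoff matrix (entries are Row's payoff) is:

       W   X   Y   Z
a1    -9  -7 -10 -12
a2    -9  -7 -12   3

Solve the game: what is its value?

Row minima: a1 → -12, a2 → -12; maximin = -12.
Column maxima: W → -9, X → -7, Y → -10, Z → 3; minimax = -10.
-12 ≠ -10, so there is no saddle point; optimal play is mixed.
W is strictly dominated by Y (it gives Row strictly more in every row), so Column never plays it.
X is strictly dominated by Y (it gives Row strictly more in every row), so Column never plays it.
On the remaining 2×2 (a1, a2 vs Y, Z):
Let Row play a1 with probability p. Expected payoff against Y: (-10)p + (-12)(1−p) = 2p − 12; against Z: (-12)p + 3(1−p) = −15p + 3.
Setting these equal: 2p − 12 = −15p + 3 ⇒ 17p = 15 ⇒ p = 15/17, and the value is (2)·(15/17) − 12 = -174/17.
For Column: with q = P(Y), equating a1's and a2's payoffs gives 2q − 12 = −15q + 3 ⇒ q = 15/17.

-174/17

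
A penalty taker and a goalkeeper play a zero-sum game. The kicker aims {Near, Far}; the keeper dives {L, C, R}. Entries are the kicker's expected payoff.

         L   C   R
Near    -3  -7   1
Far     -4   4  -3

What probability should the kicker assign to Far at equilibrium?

1/3

Row minima: Near → -7, Far → -4; maximin = -4.
Column maxima: L → -3, C → 4, R → 1; minimax = -3.
-4 ≠ -3, so there is no saddle point; optimal play is mixed.
R is strictly dominated by L (it gives the kicker strictly more in every row), so the keeper never plays it.
On the remaining 2×2 (Near, Far vs L, C):
Let the kicker play Near with probability p. Expected payoff against L: (-3)p + (-4)(1−p) = p − 4; against C: (-7)p + 4(1−p) = −11p + 4.
Setting these equal: p − 4 = −11p + 4 ⇒ 12p = 8 ⇒ p = 2/3, and the value is (1)·(2/3) − 4 = -10/3.
For the keeper: with q = P(L), equating Near's and Far's payoffs gives 4q − 7 = −8q + 4 ⇒ q = 11/12.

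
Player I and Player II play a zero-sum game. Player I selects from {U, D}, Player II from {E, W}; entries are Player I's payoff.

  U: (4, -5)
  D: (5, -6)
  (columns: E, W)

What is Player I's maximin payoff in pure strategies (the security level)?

-5

Row minima: U → -5, D → -6.
The best of these is -5.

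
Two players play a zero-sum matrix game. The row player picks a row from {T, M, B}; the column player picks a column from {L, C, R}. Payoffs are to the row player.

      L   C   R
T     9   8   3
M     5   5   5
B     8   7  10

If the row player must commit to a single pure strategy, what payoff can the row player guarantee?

Row minima: T → 3, M → 5, B → 7.
The best of these is 7.

7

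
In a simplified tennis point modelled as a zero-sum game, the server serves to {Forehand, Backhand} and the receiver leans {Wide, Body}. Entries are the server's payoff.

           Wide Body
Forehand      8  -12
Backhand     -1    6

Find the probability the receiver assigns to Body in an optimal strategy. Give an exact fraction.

Row minima: Forehand → -12, Backhand → -1; maximin = -1.
Column maxima: Wide → 8, Body → 6; minimax = 6.
-1 ≠ 6, so there is no saddle point; optimal play is mixed.
Let the server play Forehand with probability p. Expected payoff against Wide: 8p + (-1)(1−p) = 9p − 1; against Body: (-12)p + 6(1−p) = −18p + 6.
Setting these equal: 9p − 1 = −18p + 6 ⇒ 27p = 7 ⇒ p = 7/27, and the value is (9)·(7/27) − 1 = 4/3.
For the receiver: with q = P(Wide), equating Forehand's and Backhand's payoffs gives 20q − 12 = −7q + 6 ⇒ q = 2/3.

1/3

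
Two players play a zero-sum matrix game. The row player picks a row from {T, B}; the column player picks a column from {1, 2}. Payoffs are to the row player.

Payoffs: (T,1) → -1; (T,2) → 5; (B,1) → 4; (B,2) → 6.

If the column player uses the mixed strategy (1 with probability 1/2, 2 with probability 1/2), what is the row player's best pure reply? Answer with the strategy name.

Expected payoff of T: (1/2)·(-1) + (1/2)·5 = 2.
Expected payoff of B: (1/2)·4 + (1/2)·6 = 5.
The largest is 5, so the row player's best response is B.

B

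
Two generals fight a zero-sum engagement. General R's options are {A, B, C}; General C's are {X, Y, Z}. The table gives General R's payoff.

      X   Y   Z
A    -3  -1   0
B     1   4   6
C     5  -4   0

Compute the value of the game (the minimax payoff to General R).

Row minima: A → -3, B → 1, C → -4; maximin = 1.
Column maxima: X → 5, Y → 4, Z → 6; minimax = 4.
1 ≠ 4, so there is no saddle point; optimal play is mixed.
A is strictly dominated by B, so General R never plays it.
Z is strictly dominated by Y (it gives General R strictly more in every row), so General C never plays it.
On the remaining 2×2 (B, C vs X, Y):
Let General R play B with probability p. Expected payoff against X: 1p + 5(1−p) = −4p + 5; against Y: 4p + (-4)(1−p) = 8p − 4.
Setting these equal: −4p + 5 = 8p − 4 ⇒ −12p = -9 ⇒ p = 3/4, and the value is (-4)·(3/4) + 5 = 2.
For General C: with q = P(X), equating B's and C's payoffs gives −3q + 4 = 9q − 4 ⇒ q = 2/3.

2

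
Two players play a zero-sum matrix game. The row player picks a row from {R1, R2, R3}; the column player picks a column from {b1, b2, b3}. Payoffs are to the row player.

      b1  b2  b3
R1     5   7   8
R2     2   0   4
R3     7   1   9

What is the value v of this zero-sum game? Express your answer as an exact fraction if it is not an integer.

11/2

Row minima: R1 → 5, R2 → 0, R3 → 1; maximin = 5.
Column maxima: b1 → 7, b2 → 7, b3 → 9; minimax = 7.
5 ≠ 7, so there is no saddle point; optimal play is mixed.
R2 is strictly dominated by R1, so the row player never plays it.
b3 is strictly dominated by b1 (it gives the row player strictly more in every row), so the column player never plays it.
On the remaining 2×2 (R1, R3 vs b1, b2):
Let the row player play R1 with probability p. Expected payoff against b1: 5p + 7(1−p) = −2p + 7; against b2: 7p + 1(1−p) = 6p + 1.
Setting these equal: −2p + 7 = 6p + 1 ⇒ −8p = -6 ⇒ p = 3/4, and the value is (-2)·(3/4) + 7 = 11/2.
For the column player: with q = P(b1), equating R1's and R3's payoffs gives −2q + 7 = 6q + 1 ⇒ q = 3/4.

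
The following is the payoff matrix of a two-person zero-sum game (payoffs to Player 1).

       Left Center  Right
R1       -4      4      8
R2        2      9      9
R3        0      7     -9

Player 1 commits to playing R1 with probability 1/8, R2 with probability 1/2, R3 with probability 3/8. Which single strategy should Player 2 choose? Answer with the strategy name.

If Player 2 plays Left, Player 1's expected payoff is (1/8)·(-4) + (1/2)·2 + (3/8)·0 = 1/2.
If Player 2 plays Center, Player 1's expected payoff is (1/8)·4 + (1/2)·9 + (3/8)·7 = 61/8.
If Player 2 plays Right, Player 1's expected payoff is (1/8)·8 + (1/2)·9 + (3/8)·(-9) = 17/8.
Player 2 minimizes Player 1's payoff; the smallest is 1/2, so the best response is Left.

Left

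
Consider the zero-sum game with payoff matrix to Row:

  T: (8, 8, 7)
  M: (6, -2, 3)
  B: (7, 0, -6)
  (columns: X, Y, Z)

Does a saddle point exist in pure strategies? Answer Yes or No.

Yes

Row minima: T → 7, M → -2, B → -6; maximin = 7.
Column maxima: X → 8, Y → 8, Z → 7; minimax = 7.
maximin = minimax = 7, so a saddle point exists.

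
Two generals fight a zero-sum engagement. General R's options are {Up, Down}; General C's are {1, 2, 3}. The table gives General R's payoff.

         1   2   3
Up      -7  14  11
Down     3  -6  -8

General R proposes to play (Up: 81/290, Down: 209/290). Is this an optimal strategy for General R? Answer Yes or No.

No

Against 1 this mix gives (81/290)·(-7) + (209/290)·3 = 6/29.
Against 2 this mix gives (81/290)·14 + (209/290)·(-6) = -12/29.
Against 3 this mix gives (81/290)·11 + (209/290)·(-8) = -781/290.
General C will play 3, holding General R to -781/290. Shifting weight toward the row that does better against 3 would raise this floor (the equalizing mix achieves -23/29 against both 3 and 1), so the proposed strategy is not optimal.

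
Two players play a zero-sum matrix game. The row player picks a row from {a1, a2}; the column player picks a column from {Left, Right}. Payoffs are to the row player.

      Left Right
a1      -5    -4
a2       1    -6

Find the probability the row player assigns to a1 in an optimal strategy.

7/8

Row minima: a1 → -5, a2 → -6; maximin = -5.
Column maxima: Left → 1, Right → -4; minimax = -4.
-5 ≠ -4, so there is no saddle point; optimal play is mixed.
Let the row player play a1 with probability p. Expected payoff against Left: (-5)p + 1(1−p) = −6p + 1; against Right: (-4)p + (-6)(1−p) = 2p − 6.
Setting these equal: −6p + 1 = 2p − 6 ⇒ −8p = -7 ⇒ p = 7/8, and the value is (-6)·(7/8) + 1 = -17/4.
For the column player: with q = P(Left), equating a1's and a2's payoffs gives −q − 4 = 7q − 6 ⇒ q = 1/4.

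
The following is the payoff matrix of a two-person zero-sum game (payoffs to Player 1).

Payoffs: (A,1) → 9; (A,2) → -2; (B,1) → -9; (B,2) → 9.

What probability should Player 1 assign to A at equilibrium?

18/29

Row minima: A → -2, B → -9; maximin = -2.
Column maxima: 1 → 9, 2 → 9; minimax = 9.
-2 ≠ 9, so there is no saddle point; optimal play is mixed.
Let Player 1 play A with probability p. Expected payoff against 1: 9p + (-9)(1−p) = 18p − 9; against 2: (-2)p + 9(1−p) = −11p + 9.
Setting these equal: 18p − 9 = −11p + 9 ⇒ 29p = 18 ⇒ p = 18/29, and the value is (18)·(18/29) − 9 = 63/29.
For Player 2: with q = P(1), equating A's and B's payoffs gives 11q − 2 = −18q + 9 ⇒ q = 11/29.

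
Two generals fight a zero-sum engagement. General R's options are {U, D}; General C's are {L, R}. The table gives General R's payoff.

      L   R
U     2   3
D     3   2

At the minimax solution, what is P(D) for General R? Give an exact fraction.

Row minima: U → 2, D → 2; maximin = 2.
Column maxima: L → 3, R → 3; minimax = 3.
2 ≠ 3, so there is no saddle point; optimal play is mixed.
Let General R play U with probability p. Expected payoff against L: 2p + 3(1−p) = −p + 3; against R: 3p + 2(1−p) = p + 2.
Setting these equal: −p + 3 = p + 2 ⇒ −2p = -1 ⇒ p = 1/2, and the value is (-1)·(1/2) + 3 = 5/2.
For General C: with q = P(L), equating U's and D's payoffs gives −q + 3 = q + 2 ⇒ q = 1/2.

1/2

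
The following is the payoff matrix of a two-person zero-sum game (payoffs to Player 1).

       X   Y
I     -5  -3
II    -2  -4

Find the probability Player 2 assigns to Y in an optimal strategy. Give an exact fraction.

Row minima: I → -5, II → -4; maximin = -4.
Column maxima: X → -2, Y → -3; minimax = -3.
-4 ≠ -3, so there is no saddle point; optimal play is mixed.
Let Player 1 play I with probability p. Expected payoff against X: (-5)p + (-2)(1−p) = −3p − 2; against Y: (-3)p + (-4)(1−p) = p − 4.
Setting these equal: −3p − 2 = p − 4 ⇒ −4p = -2 ⇒ p = 1/2, and the value is (-3)·(1/2) − 2 = -7/2.
For Player 2: with q = P(X), equating I's and II's payoffs gives −2q − 3 = 2q − 4 ⇒ q = 1/4.

3/4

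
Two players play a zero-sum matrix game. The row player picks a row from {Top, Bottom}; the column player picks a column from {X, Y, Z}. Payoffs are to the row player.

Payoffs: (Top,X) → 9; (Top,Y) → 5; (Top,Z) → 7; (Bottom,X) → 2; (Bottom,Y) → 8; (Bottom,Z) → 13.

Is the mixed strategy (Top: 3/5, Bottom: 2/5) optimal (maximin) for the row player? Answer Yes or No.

Against X this mix gives (3/5)·9 + (2/5)·2 = 31/5.
Against Y this mix gives (3/5)·5 + (2/5)·8 = 31/5.
Against Z this mix gives (3/5)·7 + (2/5)·13 = 47/5.
All of the column player's active replies (X, Y) yield 31/5, and no column does worse for the row player. The mix makes the column player indifferent and guarantees 31/5, so it is optimal.

Yes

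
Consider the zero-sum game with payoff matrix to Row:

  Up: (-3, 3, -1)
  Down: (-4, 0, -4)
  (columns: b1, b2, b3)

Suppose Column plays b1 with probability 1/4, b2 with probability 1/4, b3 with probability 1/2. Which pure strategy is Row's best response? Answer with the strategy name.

Up

Expected payoff of Up: (1/4)·(-3) + (1/4)·3 + (1/2)·(-1) = -1/2.
Expected payoff of Down: (1/4)·(-4) + (1/4)·0 + (1/2)·(-4) = -3.
The largest is -1/2, so Row's best response is Up.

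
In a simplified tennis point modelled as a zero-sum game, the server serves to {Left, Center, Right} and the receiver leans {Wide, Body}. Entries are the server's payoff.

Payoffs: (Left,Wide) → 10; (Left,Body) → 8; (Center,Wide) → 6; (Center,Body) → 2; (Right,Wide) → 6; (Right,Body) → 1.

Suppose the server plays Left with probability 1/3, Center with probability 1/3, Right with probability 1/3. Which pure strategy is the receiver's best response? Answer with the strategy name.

Body

If the receiver plays Wide, the server's expected payoff is (1/3)·10 + (1/3)·6 + (1/3)·6 = 22/3.
If the receiver plays Body, the server's expected payoff is (1/3)·8 + (1/3)·2 + (1/3)·1 = 11/3.
The receiver minimizes the server's payoff; the smallest is 11/3, so the best response is Body.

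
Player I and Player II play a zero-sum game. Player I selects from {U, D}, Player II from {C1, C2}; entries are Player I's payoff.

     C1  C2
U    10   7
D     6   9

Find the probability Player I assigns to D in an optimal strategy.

Row minima: U → 7, D → 6; maximin = 7.
Column maxima: C1 → 10, C2 → 9; minimax = 9.
7 ≠ 9, so there is no saddle point; optimal play is mixed.
Let Player I play U with probability p. Expected payoff against C1: 10p + 6(1−p) = 4p + 6; against C2: 7p + 9(1−p) = −2p + 9.
Setting these equal: 4p + 6 = −2p + 9 ⇒ 6p = 3 ⇒ p = 1/2, and the value is (4)·(1/2) + 6 = 8.
For Player II: with q = P(C1), equating U's and D's payoffs gives 3q + 7 = −3q + 9 ⇒ q = 1/3.

1/2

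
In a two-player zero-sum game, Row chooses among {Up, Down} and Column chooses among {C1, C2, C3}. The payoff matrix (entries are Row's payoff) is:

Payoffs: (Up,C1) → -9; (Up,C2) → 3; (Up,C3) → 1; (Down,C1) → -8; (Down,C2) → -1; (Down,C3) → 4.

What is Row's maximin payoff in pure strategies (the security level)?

Row minima: Up → -9, Down → -8.
The best of these is -8.

-8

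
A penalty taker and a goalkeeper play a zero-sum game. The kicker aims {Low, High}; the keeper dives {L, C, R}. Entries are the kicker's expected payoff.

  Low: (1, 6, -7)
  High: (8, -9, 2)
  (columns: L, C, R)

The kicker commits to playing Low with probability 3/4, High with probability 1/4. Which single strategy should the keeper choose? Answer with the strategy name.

R

If the keeper plays L, the kicker's expected payoff is (3/4)·1 + (1/4)·8 = 11/4.
If the keeper plays C, the kicker's expected payoff is (3/4)·6 + (1/4)·(-9) = 9/4.
If the keeper plays R, the kicker's expected payoff is (3/4)·(-7) + (1/4)·2 = -19/4.
The keeper minimizes the kicker's payoff; the smallest is -19/4, so the best response is R.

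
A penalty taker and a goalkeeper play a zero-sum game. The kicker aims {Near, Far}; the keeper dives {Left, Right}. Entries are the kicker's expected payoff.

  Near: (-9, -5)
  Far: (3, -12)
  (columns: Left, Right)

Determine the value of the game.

Row minima: Near → -9, Far → -12; maximin = -9.
Column maxima: Left → 3, Right → -5; minimax = -5.
-9 ≠ -5, so there is no saddle point; optimal play is mixed.
Let the kicker play Near with probability p. Expected payoff against Left: (-9)p + 3(1−p) = −12p + 3; against Right: (-5)p + (-12)(1−p) = 7p − 12.
Setting these equal: −12p + 3 = 7p − 12 ⇒ −19p = -15 ⇒ p = 15/19, and the value is (-12)·(15/19) + 3 = -123/19.
For the keeper: with q = P(Left), equating Near's and Far's payoffs gives −4q − 5 = 15q − 12 ⇒ q = 7/19.

-123/19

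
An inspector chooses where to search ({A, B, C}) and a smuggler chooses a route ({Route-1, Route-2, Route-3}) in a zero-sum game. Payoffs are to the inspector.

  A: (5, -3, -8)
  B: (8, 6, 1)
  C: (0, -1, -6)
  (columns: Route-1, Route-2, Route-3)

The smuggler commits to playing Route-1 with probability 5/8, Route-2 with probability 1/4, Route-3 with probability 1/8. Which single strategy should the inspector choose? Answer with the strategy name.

B

Expected payoff of A: (5/8)·5 + (1/4)·(-3) + (1/8)·(-8) = 11/8.
Expected payoff of B: (5/8)·8 + (1/4)·6 + (1/8)·1 = 53/8.
Expected payoff of C: (5/8)·0 + (1/4)·(-1) + (1/8)·(-6) = -1.
The largest is 53/8, so the inspector's best response is B.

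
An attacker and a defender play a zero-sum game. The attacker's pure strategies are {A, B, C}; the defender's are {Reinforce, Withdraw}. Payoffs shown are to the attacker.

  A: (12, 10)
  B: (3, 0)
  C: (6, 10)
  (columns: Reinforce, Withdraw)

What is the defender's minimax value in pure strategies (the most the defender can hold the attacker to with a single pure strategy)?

10

Column maxima: Reinforce → 12, Withdraw → 10.
The smallest of these is 10.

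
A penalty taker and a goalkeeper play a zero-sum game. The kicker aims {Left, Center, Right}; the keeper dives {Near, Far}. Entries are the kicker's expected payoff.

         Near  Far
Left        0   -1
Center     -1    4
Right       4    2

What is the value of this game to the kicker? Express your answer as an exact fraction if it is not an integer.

18/7

Row minima: Left → -1, Center → -1, Right → 2; maximin = 2.
Column maxima: Near → 4, Far → 4; minimax = 4.
2 ≠ 4, so there is no saddle point; optimal play is mixed.
Left is strictly dominated by Right, so the kicker never plays it.
On the remaining 2×2 (Center, Right vs Near, Far):
Let the kicker play Center with probability p. Expected payoff against Near: (-1)p + 4(1−p) = −5p + 4; against Far: 4p + 2(1−p) = 2p + 2.
Setting these equal: −5p + 4 = 2p + 2 ⇒ −7p = -2 ⇒ p = 2/7, and the value is (-5)·(2/7) + 4 = 18/7.
For the keeper: with q = P(Near), equating Center's and Right's payoffs gives −5q + 4 = 2q + 2 ⇒ q = 2/7.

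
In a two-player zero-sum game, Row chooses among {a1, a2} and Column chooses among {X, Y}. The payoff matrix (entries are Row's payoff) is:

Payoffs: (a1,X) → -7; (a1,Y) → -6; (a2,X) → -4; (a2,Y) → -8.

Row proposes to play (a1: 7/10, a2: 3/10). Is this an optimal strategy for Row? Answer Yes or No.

Against X this mix gives (7/10)·(-7) + (3/10)·(-4) = -61/10.
Against Y this mix gives (7/10)·(-6) + (3/10)·(-8) = -33/5.
Column will play Y, holding Row to -33/5. Shifting weight toward the row that does better against Y would raise this floor (the equalizing mix achieves -32/5 against both Y and X), so the proposed strategy is not optimal.

No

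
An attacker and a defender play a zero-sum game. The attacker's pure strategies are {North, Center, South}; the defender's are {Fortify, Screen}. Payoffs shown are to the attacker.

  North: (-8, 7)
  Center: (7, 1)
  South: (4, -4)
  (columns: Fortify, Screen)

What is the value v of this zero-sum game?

19/7

Row minima: North → -8, Center → 1, South → -4; maximin = 1.
Column maxima: Fortify → 7, Screen → 7; minimax = 7.
1 ≠ 7, so there is no saddle point; optimal play is mixed.
South is strictly dominated by Center, so the attacker never plays it.
On the remaining 2×2 (North, Center vs Fortify, Screen):
Let the attacker play North with probability p. Expected payoff against Fortify: (-8)p + 7(1−p) = −15p + 7; against Screen: 7p + 1(1−p) = 6p + 1.
Setting these equal: −15p + 7 = 6p + 1 ⇒ −21p = -6 ⇒ p = 2/7, and the value is (-15)·(2/7) + 7 = 19/7.
For the defender: with q = P(Fortify), equating North's and Center's payoffs gives −15q + 7 = 6q + 1 ⇒ q = 2/7.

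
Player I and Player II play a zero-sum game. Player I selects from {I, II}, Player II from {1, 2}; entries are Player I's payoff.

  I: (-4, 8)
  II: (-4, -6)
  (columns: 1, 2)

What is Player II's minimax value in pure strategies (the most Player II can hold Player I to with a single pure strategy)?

-4

Column maxima: 1 → -4, 2 → 8.
The smallest of these is -4.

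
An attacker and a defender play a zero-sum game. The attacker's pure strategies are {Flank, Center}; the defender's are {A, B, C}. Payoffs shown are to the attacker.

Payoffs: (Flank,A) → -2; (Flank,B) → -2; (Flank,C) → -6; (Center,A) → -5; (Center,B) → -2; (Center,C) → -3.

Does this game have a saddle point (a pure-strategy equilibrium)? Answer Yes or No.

No

Row minima: Flank → -6, Center → -5; maximin = -5.
Column maxima: A → -2, B → -2, C → -3; minimax = -3.
-5 ≠ -3, so no pure-strategy equilibrium exists.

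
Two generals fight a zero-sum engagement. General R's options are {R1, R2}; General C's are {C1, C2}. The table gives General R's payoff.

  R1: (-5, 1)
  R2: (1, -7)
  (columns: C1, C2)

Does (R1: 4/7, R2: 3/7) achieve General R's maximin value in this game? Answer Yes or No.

Yes

Against C1 this mix gives (4/7)·(-5) + (3/7)·1 = -17/7.
Against C2 this mix gives (4/7)·1 + (3/7)·(-7) = -17/7.
All of General C's active replies (C1, C2) yield -17/7, and no column does worse for General R. The mix makes General C indifferent and guarantees -17/7, so it is optimal.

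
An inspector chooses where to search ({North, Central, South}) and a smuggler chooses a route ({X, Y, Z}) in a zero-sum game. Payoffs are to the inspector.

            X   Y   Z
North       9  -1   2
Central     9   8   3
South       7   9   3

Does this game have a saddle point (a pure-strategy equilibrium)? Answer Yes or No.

Yes

Row minima: North → -1, Central → 3, South → 3; maximin = 3.
Column maxima: X → 9, Y → 9, Z → 3; minimax = 3.
maximin = minimax = 3, so a saddle point exists.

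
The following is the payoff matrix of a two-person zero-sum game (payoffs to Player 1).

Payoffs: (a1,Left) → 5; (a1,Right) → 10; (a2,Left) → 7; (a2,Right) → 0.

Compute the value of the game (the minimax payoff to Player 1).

35/6

Row minima: a1 → 5, a2 → 0; maximin = 5.
Column maxima: Left → 7, Right → 10; minimax = 7.
5 ≠ 7, so there is no saddle point; optimal play is mixed.
Let Player 1 play a1 with probability p. Expected payoff against Left: 5p + 7(1−p) = −2p + 7; against Right: 10p + 0(1−p) = 10p.
Setting these equal: −2p + 7 = 10p ⇒ −12p = -7 ⇒ p = 7/12, and the value is (-2)·(7/12) + 7 = 35/6.
For Player 2: with q = P(Left), equating a1's and a2's payoffs gives −5q + 10 = 7q ⇒ q = 5/6.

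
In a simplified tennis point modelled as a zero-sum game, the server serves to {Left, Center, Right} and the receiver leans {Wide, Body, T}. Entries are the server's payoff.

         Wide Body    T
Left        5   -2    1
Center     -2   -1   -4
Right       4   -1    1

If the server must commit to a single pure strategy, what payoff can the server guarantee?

Row minima: Left → -2, Center → -4, Right → -1.
The best of these is -1.

-1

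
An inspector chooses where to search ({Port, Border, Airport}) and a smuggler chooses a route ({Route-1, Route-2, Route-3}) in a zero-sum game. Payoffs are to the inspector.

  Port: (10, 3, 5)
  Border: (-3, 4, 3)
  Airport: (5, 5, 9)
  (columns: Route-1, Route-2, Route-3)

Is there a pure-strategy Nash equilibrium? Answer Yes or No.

Row minima: Port → 3, Border → -3, Airport → 5; maximin = 5.
Column maxima: Route-1 → 10, Route-2 → 5, Route-3 → 9; minimax = 5.
maximin = minimax = 5, so a saddle point exists.

Yes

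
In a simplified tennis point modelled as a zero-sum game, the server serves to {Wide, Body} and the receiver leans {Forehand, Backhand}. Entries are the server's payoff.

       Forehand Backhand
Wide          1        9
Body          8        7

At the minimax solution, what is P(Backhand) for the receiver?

Row minima: Wide → 1, Body → 7; maximin = 7.
Column maxima: Forehand → 8, Backhand → 9; minimax = 8.
7 ≠ 8, so there is no saddle point; optimal play is mixed.
Let the server play Wide with probability p. Expected payoff against Forehand: 1p + 8(1−p) = −7p + 8; against Backhand: 9p + 7(1−p) = 2p + 7.
Setting these equal: −7p + 8 = 2p + 7 ⇒ −9p = -1 ⇒ p = 1/9, and the value is (-7)·(1/9) + 8 = 65/9.
For the receiver: with q = P(Forehand), equating Wide's and Body's payoffs gives −8q + 9 = q + 7 ⇒ q = 2/9.

7/9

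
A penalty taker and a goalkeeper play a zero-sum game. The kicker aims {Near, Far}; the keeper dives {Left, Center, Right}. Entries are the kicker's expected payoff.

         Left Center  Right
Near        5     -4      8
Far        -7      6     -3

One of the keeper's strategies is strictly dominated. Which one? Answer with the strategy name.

Right

Left holds the kicker's payoff strictly below Right in every row: 5 < 8, -7 < -3.
So Right is strictly dominated for the keeper.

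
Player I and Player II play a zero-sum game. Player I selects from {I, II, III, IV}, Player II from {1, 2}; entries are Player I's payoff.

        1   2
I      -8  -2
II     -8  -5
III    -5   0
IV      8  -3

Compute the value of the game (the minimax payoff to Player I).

-15/16

Row minima: I → -8, II → -8, III → -5, IV → -3; maximin = -3.
Column maxima: 1 → 8, 2 → 0; minimax = 0.
-3 ≠ 0, so there is no saddle point; optimal play is mixed.
I is strictly dominated by III, so Player I never plays it.
II is strictly dominated by III, so Player I never plays it.
On the remaining 2×2 (III, IV vs 1, 2):
Let Player I play III with probability p. Expected payoff against 1: (-5)p + 8(1−p) = −13p + 8; against 2: 0p + (-3)(1−p) = 3p − 3.
Setting these equal: −13p + 8 = 3p − 3 ⇒ −16p = -11 ⇒ p = 11/16, and the value is (-13)·(11/16) + 8 = -15/16.
For Player II: with q = P(1), equating III's and IV's payoffs gives −5q = 11q − 3 ⇒ q = 3/16.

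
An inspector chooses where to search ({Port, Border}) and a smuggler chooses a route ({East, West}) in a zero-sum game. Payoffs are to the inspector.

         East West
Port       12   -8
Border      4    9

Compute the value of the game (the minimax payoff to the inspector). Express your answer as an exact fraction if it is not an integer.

28/5

Row minima: Port → -8, Border → 4; maximin = 4.
Column maxima: East → 12, West → 9; minimax = 9.
4 ≠ 9, so there is no saddle point; optimal play is mixed.
Let the inspector play Port with probability p. Expected payoff against East: 12p + 4(1−p) = 8p + 4; against West: (-8)p + 9(1−p) = −17p + 9.
Setting these equal: 8p + 4 = −17p + 9 ⇒ 25p = 5 ⇒ p = 1/5, and the value is (8)·(1/5) + 4 = 28/5.
For the smuggler: with q = P(East), equating Port's and Border's payoffs gives 20q − 8 = −5q + 9 ⇒ q = 17/25.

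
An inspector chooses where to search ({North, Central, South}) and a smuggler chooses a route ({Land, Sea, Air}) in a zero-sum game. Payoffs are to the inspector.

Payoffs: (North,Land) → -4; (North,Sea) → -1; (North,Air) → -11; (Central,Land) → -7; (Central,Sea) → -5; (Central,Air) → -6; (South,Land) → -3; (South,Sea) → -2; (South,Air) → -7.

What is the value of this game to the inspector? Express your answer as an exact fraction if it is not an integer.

-31/5

Row minima: North → -11, Central → -7, South → -7; maximin = -7.
Column maxima: Land → -3, Sea → -1, Air → -6; minimax = -6.
-7 ≠ -6, so there is no saddle point; optimal play is mixed.
Sea is strictly dominated by Land (it gives the inspector strictly more in every row), so the smuggler never plays it.
With Sea eliminated, North is strictly dominated by South (South gives the inspector strictly more in every remaining column), so the inspector never plays it.
On the remaining 2×2 (Central, South vs Land, Air):
Let the inspector play Central with probability p. Expected payoff against Land: (-7)p + (-3)(1−p) = −4p − 3; against Air: (-6)p + (-7)(1−p) = p − 7.
Setting these equal: −4p − 3 = p − 7 ⇒ −5p = -4 ⇒ p = 4/5, and the value is (-4)·(4/5) − 3 = -31/5.
For the smuggler: with q = P(Land), equating Central's and South's payoffs gives −q − 6 = 4q − 7 ⇒ q = 1/5.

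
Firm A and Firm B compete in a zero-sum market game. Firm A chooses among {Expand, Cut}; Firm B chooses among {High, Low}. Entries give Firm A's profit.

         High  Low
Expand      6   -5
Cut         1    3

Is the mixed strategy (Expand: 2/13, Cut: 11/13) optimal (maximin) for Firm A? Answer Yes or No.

Yes

Against High this mix gives (2/13)·6 + (11/13)·1 = 23/13.
Against Low this mix gives (2/13)·(-5) + (11/13)·3 = 23/13.
All of Firm B's active replies (High, Low) yield 23/13, and no column does worse for Firm A. The mix makes Firm B indifferent and guarantees 23/13, so it is optimal.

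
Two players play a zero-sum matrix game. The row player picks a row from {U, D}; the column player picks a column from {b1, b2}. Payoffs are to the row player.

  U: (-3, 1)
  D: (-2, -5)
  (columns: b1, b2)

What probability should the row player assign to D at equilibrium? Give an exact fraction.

Row minima: U → -3, D → -5; maximin = -3.
Column maxima: b1 → -2, b2 → 1; minimax = -2.
-3 ≠ -2, so there is no saddle point; optimal play is mixed.
Let the row player play U with probability p. Expected payoff against b1: (-3)p + (-2)(1−p) = −p − 2; against b2: 1p + (-5)(1−p) = 6p − 5.
Setting these equal: −p − 2 = 6p − 5 ⇒ −7p = -3 ⇒ p = 3/7, and the value is (-1)·(3/7) − 2 = -17/7.
For the column player: with q = P(b1), equating U's and D's payoffs gives −4q + 1 = 3q − 5 ⇒ q = 6/7.

4/7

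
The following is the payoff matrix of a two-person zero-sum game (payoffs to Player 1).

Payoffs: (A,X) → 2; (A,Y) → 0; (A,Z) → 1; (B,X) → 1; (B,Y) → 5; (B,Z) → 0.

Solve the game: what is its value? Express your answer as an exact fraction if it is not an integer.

Row minima: A → 0, B → 0; maximin = 0.
Column maxima: X → 2, Y → 5, Z → 1; minimax = 1.
0 ≠ 1, so there is no saddle point; optimal play is mixed.
X is strictly dominated by Z (it gives Player 1 strictly more in every row), so Player 2 never plays it.
On the remaining 2×2 (A, B vs Y, Z):
Let Player 1 play A with probability p. Expected payoff against Y: 0p + 5(1−p) = −5p + 5; against Z: 1p + 0(1−p) = p.
Setting these equal: −5p + 5 = p ⇒ −6p = -5 ⇒ p = 5/6, and the value is (-5)·(5/6) + 5 = 5/6.
For Player 2: with q = P(Y), equating A's and B's payoffs gives −q + 1 = 5q ⇒ q = 1/6.

5/6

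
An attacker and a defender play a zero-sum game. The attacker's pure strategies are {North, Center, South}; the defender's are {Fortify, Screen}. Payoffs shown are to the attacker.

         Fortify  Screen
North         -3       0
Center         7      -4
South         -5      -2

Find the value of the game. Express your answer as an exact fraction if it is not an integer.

-6/7

Row minima: North → -3, Center → -4, South → -5; maximin = -3.
Column maxima: Fortify → 7, Screen → 0; minimax = 0.
-3 ≠ 0, so there is no saddle point; optimal play is mixed.
South is strictly dominated by North, so the attacker never plays it.
On the remaining 2×2 (North, Center vs Fortify, Screen):
Let the attacker play North with probability p. Expected payoff against Fortify: (-3)p + 7(1−p) = −10p + 7; against Screen: 0p + (-4)(1−p) = 4p − 4.
Setting these equal: −10p + 7 = 4p − 4 ⇒ −14p = -11 ⇒ p = 11/14, and the value is (-10)·(11/14) + 7 = -6/7.
For the defender: with q = P(Fortify), equating North's and Center's payoffs gives −3q = 11q − 4 ⇒ q = 2/7.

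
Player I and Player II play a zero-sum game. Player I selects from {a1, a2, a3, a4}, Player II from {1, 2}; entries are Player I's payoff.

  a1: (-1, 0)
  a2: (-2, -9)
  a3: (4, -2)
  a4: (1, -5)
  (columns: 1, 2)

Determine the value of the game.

Row minima: a1 → -1, a2 → -9, a3 → -2, a4 → -5; maximin = -1.
Column maxima: 1 → 4, 2 → 0; minimax = 0.
-1 ≠ 0, so there is no saddle point; optimal play is mixed.
a2 is strictly dominated by a1, so Player I never plays it.
a4 is strictly dominated by a3, so Player I never plays it.
On the remaining 2×2 (a1, a3 vs 1, 2):
Let Player I play a1 with probability p. Expected payoff against 1: (-1)p + 4(1−p) = −5p + 4; against 2: 0p + (-2)(1−p) = 2p − 2.
Setting these equal: −5p + 4 = 2p − 2 ⇒ −7p = -6 ⇒ p = 6/7, and the value is (-5)·(6/7) + 4 = -2/7.
For Player II: with q = P(1), equating a1's and a3's payoffs gives −q = 6q − 2 ⇒ q = 2/7.

-2/7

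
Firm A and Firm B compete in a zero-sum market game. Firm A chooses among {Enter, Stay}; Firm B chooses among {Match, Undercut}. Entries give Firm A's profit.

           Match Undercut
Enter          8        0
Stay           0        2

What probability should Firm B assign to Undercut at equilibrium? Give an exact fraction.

Row minima: Enter → 0, Stay → 0; maximin = 0.
Column maxima: Match → 8, Undercut → 2; minimax = 2.
0 ≠ 2, so there is no saddle point; optimal play is mixed.
Let Firm A play Enter with probability p. Expected payoff against Match: 8p + 0(1−p) = 8p; against Undercut: 0p + 2(1−p) = −2p + 2.
Setting these equal: 8p = −2p + 2 ⇒ 10p = 2 ⇒ p = 1/5, and the value is (8)·(1/5) = 8/5.
For Firm B: with q = P(Match), equating Enter's and Stay's payoffs gives 8q = −2q + 2 ⇒ q = 1/5.

4/5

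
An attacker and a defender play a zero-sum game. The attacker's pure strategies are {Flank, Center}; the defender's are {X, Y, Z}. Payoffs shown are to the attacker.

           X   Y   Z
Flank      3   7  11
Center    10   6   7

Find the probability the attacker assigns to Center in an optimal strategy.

1/2

Row minima: Flank → 3, Center → 6; maximin = 6.
Column maxima: X → 10, Y → 7, Z → 11; minimax = 7.
6 ≠ 7, so there is no saddle point; optimal play is mixed.
Z is strictly dominated by Y (it gives the attacker strictly more in every row), so the defender never plays it.
On the remaining 2×2 (Flank, Center vs X, Y):
Let the attacker play Flank with probability p. Expected payoff against X: 3p + 10(1−p) = −7p + 10; against Y: 7p + 6(1−p) = p + 6.
Setting these equal: −7p + 10 = p + 6 ⇒ −8p = -4 ⇒ p = 1/2, and the value is (-7)·(1/2) + 10 = 13/2.
For the defender: with q = P(X), equating Flank's and Center's payoffs gives −4q + 7 = 4q + 6 ⇒ q = 1/8.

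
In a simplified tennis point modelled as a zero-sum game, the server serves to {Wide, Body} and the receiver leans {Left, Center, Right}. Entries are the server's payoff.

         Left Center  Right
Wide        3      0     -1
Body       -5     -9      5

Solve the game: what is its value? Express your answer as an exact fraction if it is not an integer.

Row minima: Wide → -1, Body → -9; maximin = -1.
Column maxima: Left → 3, Center → 0, Right → 5; minimax = 0.
-1 ≠ 0, so there is no saddle point; optimal play is mixed.
Left is strictly dominated by Center (it gives the server strictly more in every row), so the receiver never plays it.
On the remaining 2×2 (Wide, Body vs Center, Right):
Let the server play Wide with probability p. Expected payoff against Center: 0p + (-9)(1−p) = 9p − 9; against Right: (-1)p + 5(1−p) = −6p + 5.
Setting these equal: 9p − 9 = −6p + 5 ⇒ 15p = 14 ⇒ p = 14/15, and the value is (9)·(14/15) − 9 = -3/5.
For the receiver: with q = P(Center), equating Wide's and Body's payoffs gives q − 1 = −14q + 5 ⇒ q = 2/5.

-3/5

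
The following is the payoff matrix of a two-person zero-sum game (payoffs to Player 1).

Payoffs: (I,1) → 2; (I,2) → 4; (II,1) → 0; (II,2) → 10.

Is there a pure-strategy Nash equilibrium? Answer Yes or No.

Row minima: I → 2, II → 0; maximin = 2.
Column maxima: 1 → 2, 2 → 10; minimax = 2.
maximin = minimax = 2, so a saddle point exists.

Yes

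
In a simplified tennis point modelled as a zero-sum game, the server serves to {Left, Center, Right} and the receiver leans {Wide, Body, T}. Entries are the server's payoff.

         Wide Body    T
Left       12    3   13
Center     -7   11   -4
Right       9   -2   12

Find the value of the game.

17/3

Row minima: Left → 3, Center → -7, Right → -2; maximin = 3.
Column maxima: Wide → 12, Body → 11, T → 13; minimax = 11.
3 ≠ 11, so there is no saddle point; optimal play is mixed.
Right is strictly dominated by Left, so the server never plays it.
T is strictly dominated by Wide (it gives the server strictly more in every row), so the receiver never plays it.
On the remaining 2×2 (Left, Center vs Wide, Body):
Let the server play Left with probability p. Expected payoff against Wide: 12p + (-7)(1−p) = 19p − 7; against Body: 3p + 11(1−p) = −8p + 11.
Setting these equal: 19p − 7 = −8p + 11 ⇒ 27p = 18 ⇒ p = 2/3, and the value is (19)·(2/3) − 7 = 17/3.
For the receiver: with q = P(Wide), equating Left's and Center's payoffs gives 9q + 3 = −18q + 11 ⇒ q = 8/27.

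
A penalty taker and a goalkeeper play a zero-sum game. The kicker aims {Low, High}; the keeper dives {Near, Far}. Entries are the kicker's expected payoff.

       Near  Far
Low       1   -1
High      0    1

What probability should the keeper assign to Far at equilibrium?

1/3

Row minima: Low → -1, High → 0; maximin = 0.
Column maxima: Near → 1, Far → 1; minimax = 1.
0 ≠ 1, so there is no saddle point; optimal play is mixed.
Let the kicker play Low with probability p. Expected payoff against Near: 1p + 0(1−p) = p; against Far: (-1)p + 1(1−p) = −2p + 1.
Setting these equal: p = −2p + 1 ⇒ 3p = 1 ⇒ p = 1/3, and the value is (1)·(1/3) = 1/3.
For the keeper: with q = P(Near), equating Low's and High's payoffs gives 2q − 1 = −q + 1 ⇒ q = 2/3.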